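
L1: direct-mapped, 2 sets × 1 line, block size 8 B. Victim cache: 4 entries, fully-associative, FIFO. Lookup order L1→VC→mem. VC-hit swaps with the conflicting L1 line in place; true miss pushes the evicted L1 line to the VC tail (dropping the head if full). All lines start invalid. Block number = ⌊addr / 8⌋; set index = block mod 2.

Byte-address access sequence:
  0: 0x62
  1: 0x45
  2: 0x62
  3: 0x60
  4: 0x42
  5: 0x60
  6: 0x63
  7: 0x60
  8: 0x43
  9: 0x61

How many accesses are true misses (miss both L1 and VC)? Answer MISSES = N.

0: 0x62 (blk 12, set 0) → MISS  vc=[]
1: 0x45 (blk 8, set 0) → MISS  vc=[12]
2: 0x62 (blk 12, set 0) → VC-HIT  vc=[8]
3: 0x60 (blk 12, set 0) → L1-HIT  vc=[8]
4: 0x42 (blk 8, set 0) → VC-HIT  vc=[12]
5: 0x60 (blk 12, set 0) → VC-HIT  vc=[8]
6: 0x63 (blk 12, set 0) → L1-HIT  vc=[8]
7: 0x60 (blk 12, set 0) → L1-HIT  vc=[8]
8: 0x43 (blk 8, set 0) → VC-HIT  vc=[12]
9: 0x61 (blk 12, set 0) → VC-HIT  vc=[8]

MISSES = 2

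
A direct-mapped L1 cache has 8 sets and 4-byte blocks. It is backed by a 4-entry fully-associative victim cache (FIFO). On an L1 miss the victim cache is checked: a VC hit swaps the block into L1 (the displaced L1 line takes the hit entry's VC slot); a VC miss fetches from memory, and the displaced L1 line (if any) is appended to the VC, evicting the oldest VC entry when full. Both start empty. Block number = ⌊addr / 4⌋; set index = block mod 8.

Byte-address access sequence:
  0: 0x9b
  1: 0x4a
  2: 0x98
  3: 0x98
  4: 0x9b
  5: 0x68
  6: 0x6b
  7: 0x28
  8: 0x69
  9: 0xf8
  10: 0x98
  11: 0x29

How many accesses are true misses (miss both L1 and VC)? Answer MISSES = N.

#0 0x9b→b38/s6 MISS; vc=[]
#1 0x4a→b18/s2 MISS; vc=[]
#2 0x98→b38/s6 L1-HIT; vc=[]
#3 0x98→b38/s6 L1-HIT; vc=[]
#4 0x9b→b38/s6 L1-HIT; vc=[]
#5 0x68→b26/s2 MISS; vc=[18]
#6 0x6b→b26/s2 L1-HIT; vc=[18]
#7 0x28→b10/s2 MISS; vc=[18,26]
#8 0x69→b26/s2 VC-HIT; vc=[18,10]
#9 0xf8→b62/s6 MISS; vc=[18,10,38]
#10 0x98→b38/s6 VC-HIT; vc=[18,10,62]
#11 0x29→b10/s2 VC-HIT; vc=[18,26,62]

MISSES = 5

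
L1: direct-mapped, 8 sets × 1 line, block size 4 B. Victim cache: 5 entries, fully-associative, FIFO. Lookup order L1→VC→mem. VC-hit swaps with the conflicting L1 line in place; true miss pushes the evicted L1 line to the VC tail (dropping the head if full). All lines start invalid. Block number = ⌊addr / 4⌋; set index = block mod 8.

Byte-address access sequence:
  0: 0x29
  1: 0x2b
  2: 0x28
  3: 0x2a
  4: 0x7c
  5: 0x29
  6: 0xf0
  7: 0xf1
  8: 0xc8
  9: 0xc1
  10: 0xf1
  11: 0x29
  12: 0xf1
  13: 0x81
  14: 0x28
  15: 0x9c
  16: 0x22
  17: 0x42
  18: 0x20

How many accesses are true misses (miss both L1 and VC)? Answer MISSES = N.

0: 0x29 (blk 10, set 2) → MISS  vc=[]
1: 0x2b (blk 10, set 2) → L1-HIT  vc=[]
2: 0x28 (blk 10, set 2) → L1-HIT  vc=[]
3: 0x2a (blk 10, set 2) → L1-HIT  vc=[]
4: 0x7c (blk 31, set 7) → MISS  vc=[]
5: 0x29 (blk 10, set 2) → L1-HIT  vc=[]
6: 0xf0 (blk 60, set 4) → MISS  vc=[]
7: 0xf1 (blk 60, set 4) → L1-HIT  vc=[]
8: 0xc8 (blk 50, set 2) → MISS  vc=[10]
9: 0xc1 (blk 48, set 0) → MISS  vc=[10]
10: 0xf1 (blk 60, set 4) → L1-HIT  vc=[10]
11: 0x29 (blk 10, set 2) → VC-HIT  vc=[50]
12: 0xf1 (blk 60, set 4) → L1-HIT  vc=[50]
13: 0x81 (blk 32, set 0) → MISS  vc=[50, 48]
14: 0x28 (blk 10, set 2) → L1-HIT  vc=[50, 48]
15: 0x9c (blk 39, set 7) → MISS  vc=[50, 48, 31]
16: 0x22 (blk 8, set 0) → MISS  vc=[50, 48, 31, 32]
17: 0x42 (blk 16, set 0) → MISS  vc=[50, 48, 31, 32, 8]
18: 0x20 (blk 8, set 0) → VC-HIT  vc=[50, 48, 31, 32, 16]

MISSES = 9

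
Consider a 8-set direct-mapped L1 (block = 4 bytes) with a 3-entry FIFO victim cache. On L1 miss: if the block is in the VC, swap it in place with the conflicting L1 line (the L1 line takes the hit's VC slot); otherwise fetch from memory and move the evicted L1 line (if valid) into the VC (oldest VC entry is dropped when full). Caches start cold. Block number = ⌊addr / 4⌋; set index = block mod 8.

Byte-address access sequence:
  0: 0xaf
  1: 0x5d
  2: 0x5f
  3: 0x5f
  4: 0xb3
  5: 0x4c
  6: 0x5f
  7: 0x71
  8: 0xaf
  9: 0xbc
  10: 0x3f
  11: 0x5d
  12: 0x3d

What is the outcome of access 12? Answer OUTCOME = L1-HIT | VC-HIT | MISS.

OUTCOME = VC-HIT

  [0] addr=0xaf blk=43 s=3: MISS | VC []
  [1] addr=0x5d blk=23 s=7: MISS | VC []
  [2] addr=0x5f blk=23 s=7: L1-HIT | VC []
  [3] addr=0x5f blk=23 s=7: L1-HIT | VC []
  [4] addr=0xb3 blk=44 s=4: MISS | VC []
  [5] addr=0x4c blk=19 s=3: MISS | VC [43]
  [6] addr=0x5f blk=23 s=7: L1-HIT | VC [43]
  [7] addr=0x71 blk=28 s=4: MISS | VC [43, 44]
  [8] addr=0xaf blk=43 s=3: VC-HIT | VC [19, 44]
  [9] addr=0xbc blk=47 s=7: MISS | VC [19, 44, 23]
  [10] addr=0x3f blk=15 s=7: MISS | VC [44, 23, 47]
  [11] addr=0x5d blk=23 s=7: VC-HIT | VC [44, 15, 47]
  [12] addr=0x3d blk=15 s=7: VC-HIT | VC [44, 23, 47]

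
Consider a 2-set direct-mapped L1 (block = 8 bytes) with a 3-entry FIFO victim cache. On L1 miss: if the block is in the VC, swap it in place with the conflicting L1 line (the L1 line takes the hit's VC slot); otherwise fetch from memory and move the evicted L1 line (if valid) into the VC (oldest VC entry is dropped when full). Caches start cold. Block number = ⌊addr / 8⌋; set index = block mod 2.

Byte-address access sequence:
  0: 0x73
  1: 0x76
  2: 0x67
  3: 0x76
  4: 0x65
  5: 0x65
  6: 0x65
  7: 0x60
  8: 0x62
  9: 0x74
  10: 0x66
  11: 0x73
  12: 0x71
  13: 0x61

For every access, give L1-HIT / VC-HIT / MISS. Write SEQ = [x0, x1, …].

  [0] addr=0x73 blk=14 s=0: MISS | VC []
  [1] addr=0x76 blk=14 s=0: L1-HIT | VC []
  [2] addr=0x67 blk=12 s=0: MISS | VC [14]
  [3] addr=0x76 blk=14 s=0: VC-HIT | VC [12]
  [4] addr=0x65 blk=12 s=0: VC-HIT | VC [14]
  [5] addr=0x65 blk=12 s=0: L1-HIT | VC [14]
  [6] addr=0x65 blk=12 s=0: L1-HIT | VC [14]
  [7] addr=0x60 blk=12 s=0: L1-HIT | VC [14]
  [8] addr=0x62 blk=12 s=0: L1-HIT | VC [14]
  [9] addr=0x74 blk=14 s=0: VC-HIT | VC [12]
  [10] addr=0x66 blk=12 s=0: VC-HIT | VC [14]
  [11] addr=0x73 blk=14 s=0: VC-HIT | VC [12]
  [12] addr=0x71 blk=14 s=0: L1-HIT | VC [12]
  [13] addr=0x61 blk=12 s=0: VC-HIT | VC [14]

SEQ = [MISS, L1-HIT, MISS, VC-HIT, VC-HIT, L1-HIT, L1-HIT, L1-HIT, L1-HIT, VC-HIT, VC-HIT, VC-HIT, L1-HIT, VC-HIT]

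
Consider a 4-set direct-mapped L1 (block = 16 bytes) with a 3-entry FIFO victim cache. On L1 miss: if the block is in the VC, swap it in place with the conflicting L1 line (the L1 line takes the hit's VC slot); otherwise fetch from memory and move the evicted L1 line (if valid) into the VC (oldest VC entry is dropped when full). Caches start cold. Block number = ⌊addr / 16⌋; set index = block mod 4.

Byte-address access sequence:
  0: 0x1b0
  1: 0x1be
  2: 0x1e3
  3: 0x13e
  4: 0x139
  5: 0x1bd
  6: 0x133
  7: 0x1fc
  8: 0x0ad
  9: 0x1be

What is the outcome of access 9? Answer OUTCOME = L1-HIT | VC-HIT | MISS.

#0 0x1b0→b27/s3 MISS; vc=[]
#1 0x1be→b27/s3 L1-HIT; vc=[]
#2 0x1e3→b30/s2 MISS; vc=[]
#3 0x13e→b19/s3 MISS; vc=[27]
#4 0x139→b19/s3 L1-HIT; vc=[27]
#5 0x1bd→b27/s3 VC-HIT; vc=[19]
#6 0x133→b19/s3 VC-HIT; vc=[27]
#7 0x1fc→b31/s3 MISS; vc=[27,19]
#8 0xad→b10/s2 MISS; vc=[27,19,30]
#9 0x1be→b27/s3 VC-HIT; vc=[31,19,30]

OUTCOME = VC-HIT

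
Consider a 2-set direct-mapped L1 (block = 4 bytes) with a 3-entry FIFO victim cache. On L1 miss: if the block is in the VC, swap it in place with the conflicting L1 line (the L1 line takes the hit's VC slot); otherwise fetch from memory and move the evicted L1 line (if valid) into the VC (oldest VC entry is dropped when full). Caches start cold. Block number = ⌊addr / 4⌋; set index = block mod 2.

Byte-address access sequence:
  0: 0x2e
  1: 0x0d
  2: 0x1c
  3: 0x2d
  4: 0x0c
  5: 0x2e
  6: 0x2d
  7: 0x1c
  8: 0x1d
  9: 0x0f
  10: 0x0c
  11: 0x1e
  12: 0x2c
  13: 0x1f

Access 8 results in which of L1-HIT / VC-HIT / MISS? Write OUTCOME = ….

  [0] addr=0x2e blk=11 s=1: MISS | VC []
  [1] addr=0xd blk=3 s=1: MISS | VC [11]
  [2] addr=0x1c blk=7 s=1: MISS | VC [11, 3]
  [3] addr=0x2d blk=11 s=1: VC-HIT | VC [7, 3]
  [4] addr=0xc blk=3 s=1: VC-HIT | VC [7, 11]
  [5] addr=0x2e blk=11 s=1: VC-HIT | VC [7, 3]
  [6] addr=0x2d blk=11 s=1: L1-HIT | VC [7, 3]
  [7] addr=0x1c blk=7 s=1: VC-HIT | VC [11, 3]
  [8] addr=0x1d blk=7 s=1: L1-HIT | VC [11, 3]
  [9] addr=0xf blk=3 s=1: VC-HIT | VC [11, 7]
  [10] addr=0xc blk=3 s=1: L1-HIT | VC [11, 7]
  [11] addr=0x1e blk=7 s=1: VC-HIT | VC [11, 3]
  [12] addr=0x2c blk=11 s=1: VC-HIT | VC [7, 3]
  [13] addr=0x1f blk=7 s=1: VC-HIT | VC [11, 3]

OUTCOME = L1-HIT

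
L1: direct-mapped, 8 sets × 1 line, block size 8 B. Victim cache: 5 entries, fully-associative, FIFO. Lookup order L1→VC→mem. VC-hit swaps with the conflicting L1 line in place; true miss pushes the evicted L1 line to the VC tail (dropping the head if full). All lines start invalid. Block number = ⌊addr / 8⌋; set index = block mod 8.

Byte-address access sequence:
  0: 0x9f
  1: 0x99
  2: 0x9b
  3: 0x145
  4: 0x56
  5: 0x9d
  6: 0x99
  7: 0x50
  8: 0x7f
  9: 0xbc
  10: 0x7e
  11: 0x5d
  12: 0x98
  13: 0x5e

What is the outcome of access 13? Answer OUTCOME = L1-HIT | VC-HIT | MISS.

OUTCOME = VC-HIT

#0 0x9f→b19/s3 MISS; vc=[]
#1 0x99→b19/s3 L1-HIT; vc=[]
#2 0x9b→b19/s3 L1-HIT; vc=[]
#3 0x145→b40/s0 MISS; vc=[]
#4 0x56→b10/s2 MISS; vc=[]
#5 0x9d→b19/s3 L1-HIT; vc=[]
#6 0x99→b19/s3 L1-HIT; vc=[]
#7 0x50→b10/s2 L1-HIT; vc=[]
#8 0x7f→b15/s7 MISS; vc=[]
#9 0xbc→b23/s7 MISS; vc=[15]
#10 0x7e→b15/s7 VC-HIT; vc=[23]
#11 0x5d→b11/s3 MISS; vc=[23,19]
#12 0x98→b19/s3 VC-HIT; vc=[23,11]
#13 0x5e→b11/s3 VC-HIT; vc=[23,19]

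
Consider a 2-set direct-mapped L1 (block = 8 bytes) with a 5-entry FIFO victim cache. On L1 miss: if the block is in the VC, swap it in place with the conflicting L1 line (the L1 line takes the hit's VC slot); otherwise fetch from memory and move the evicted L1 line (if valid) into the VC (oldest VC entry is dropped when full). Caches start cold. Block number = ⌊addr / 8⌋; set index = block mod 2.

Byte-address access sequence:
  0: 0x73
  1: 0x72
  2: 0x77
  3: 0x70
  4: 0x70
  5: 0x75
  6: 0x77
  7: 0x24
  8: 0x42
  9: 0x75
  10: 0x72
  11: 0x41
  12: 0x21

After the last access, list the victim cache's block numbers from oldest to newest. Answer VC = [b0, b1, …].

VC = [14, 8]

0: 0x73 (blk 14, set 0) → MISS  vc=[]
1: 0x72 (blk 14, set 0) → L1-HIT  vc=[]
2: 0x77 (blk 14, set 0) → L1-HIT  vc=[]
3: 0x70 (blk 14, set 0) → L1-HIT  vc=[]
4: 0x70 (blk 14, set 0) → L1-HIT  vc=[]
5: 0x75 (blk 14, set 0) → L1-HIT  vc=[]
6: 0x77 (blk 14, set 0) → L1-HIT  vc=[]
7: 0x24 (blk 4, set 0) → MISS  vc=[14]
8: 0x42 (blk 8, set 0) → MISS  vc=[14, 4]
9: 0x75 (blk 14, set 0) → VC-HIT  vc=[8, 4]
10: 0x72 (blk 14, set 0) → L1-HIT  vc=[8, 4]
11: 0x41 (blk 8, set 0) → VC-HIT  vc=[14, 4]
12: 0x21 (blk 4, set 0) → VC-HIT  vc=[14, 8]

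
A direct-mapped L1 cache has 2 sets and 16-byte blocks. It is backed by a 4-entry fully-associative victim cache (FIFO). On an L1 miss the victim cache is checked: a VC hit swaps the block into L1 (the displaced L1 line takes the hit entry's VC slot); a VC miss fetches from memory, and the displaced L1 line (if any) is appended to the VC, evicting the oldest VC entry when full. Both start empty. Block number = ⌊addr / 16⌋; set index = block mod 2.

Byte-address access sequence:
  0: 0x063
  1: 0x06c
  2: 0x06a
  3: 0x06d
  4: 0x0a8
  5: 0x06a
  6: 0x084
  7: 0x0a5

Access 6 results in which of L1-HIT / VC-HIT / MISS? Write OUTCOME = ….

OUTCOME = MISS

#0 0x63→b6/s0 MISS; vc=[]
#1 0x6c→b6/s0 L1-HIT; vc=[]
#2 0x6a→b6/s0 L1-HIT; vc=[]
#3 0x6d→b6/s0 L1-HIT; vc=[]
#4 0xa8→b10/s0 MISS; vc=[6]
#5 0x6a→b6/s0 VC-HIT; vc=[10]
#6 0x84→b8/s0 MISS; vc=[10,6]
#7 0xa5→b10/s0 VC-HIT; vc=[8,6]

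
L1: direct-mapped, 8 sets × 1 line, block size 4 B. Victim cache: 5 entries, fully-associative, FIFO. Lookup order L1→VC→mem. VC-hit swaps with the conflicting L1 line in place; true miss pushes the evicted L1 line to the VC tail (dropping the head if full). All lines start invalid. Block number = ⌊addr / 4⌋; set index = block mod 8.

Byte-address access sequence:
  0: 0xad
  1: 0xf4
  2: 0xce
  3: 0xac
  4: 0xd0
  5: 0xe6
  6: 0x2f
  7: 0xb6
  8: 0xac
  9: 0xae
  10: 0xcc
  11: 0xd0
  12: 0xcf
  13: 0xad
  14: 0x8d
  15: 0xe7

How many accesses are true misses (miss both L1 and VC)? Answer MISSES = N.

  [0] addr=0xad blk=43 s=3: MISS | VC []
  [1] addr=0xf4 blk=61 s=5: MISS | VC []
  [2] addr=0xce blk=51 s=3: MISS | VC [43]
  [3] addr=0xac blk=43 s=3: VC-HIT | VC [51]
  [4] addr=0xd0 blk=52 s=4: MISS | VC [51]
  [5] addr=0xe6 blk=57 s=1: MISS | VC [51]
  [6] addr=0x2f blk=11 s=3: MISS | VC [51, 43]
  [7] addr=0xb6 blk=45 s=5: MISS | VC [51, 43, 61]
  [8] addr=0xac blk=43 s=3: VC-HIT | VC [51, 11, 61]
  [9] addr=0xae blk=43 s=3: L1-HIT | VC [51, 11, 61]
  [10] addr=0xcc blk=51 s=3: VC-HIT | VC [43, 11, 61]
  [11] addr=0xd0 blk=52 s=4: L1-HIT | VC [43, 11, 61]
  [12] addr=0xcf blk=51 s=3: L1-HIT | VC [43, 11, 61]
  [13] addr=0xad blk=43 s=3: VC-HIT | VC [51, 11, 61]
  [14] addr=0x8d blk=35 s=3: MISS | VC [51, 11, 61, 43]
  [15] addr=0xe7 blk=57 s=1: L1-HIT | VC [51, 11, 61, 43]

MISSES = 8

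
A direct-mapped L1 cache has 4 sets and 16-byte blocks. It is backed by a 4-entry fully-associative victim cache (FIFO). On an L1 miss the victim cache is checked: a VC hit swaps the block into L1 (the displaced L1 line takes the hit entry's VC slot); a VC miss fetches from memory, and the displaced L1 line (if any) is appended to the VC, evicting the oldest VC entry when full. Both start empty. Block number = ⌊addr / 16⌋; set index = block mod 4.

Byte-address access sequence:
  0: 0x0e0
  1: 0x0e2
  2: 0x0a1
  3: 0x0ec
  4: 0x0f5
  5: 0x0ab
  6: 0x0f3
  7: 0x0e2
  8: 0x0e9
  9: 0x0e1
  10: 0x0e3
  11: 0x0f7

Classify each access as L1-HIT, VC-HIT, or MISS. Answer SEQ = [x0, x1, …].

  [0] addr=0xe0 blk=14 s=2: MISS | VC []
  [1] addr=0xe2 blk=14 s=2: L1-HIT | VC []
  [2] addr=0xa1 blk=10 s=2: MISS | VC [14]
  [3] addr=0xec blk=14 s=2: VC-HIT | VC [10]
  [4] addr=0xf5 blk=15 s=3: MISS | VC [10]
  [5] addr=0xab blk=10 s=2: VC-HIT | VC [14]
  [6] addr=0xf3 blk=15 s=3: L1-HIT | VC [14]
  [7] addr=0xe2 blk=14 s=2: VC-HIT | VC [10]
  [8] addr=0xe9 blk=14 s=2: L1-HIT | VC [10]
  [9] addr=0xe1 blk=14 s=2: L1-HIT | VC [10]
  [10] addr=0xe3 blk=14 s=2: L1-HIT | VC [10]
  [11] addr=0xf7 blk=15 s=3: L1-HIT | VC [10]

SEQ = [MISS, L1-HIT, MISS, VC-HIT, MISS, VC-HIT, L1-HIT, VC-HIT, L1-HIT, L1-HIT, L1-HIT, L1-HIT]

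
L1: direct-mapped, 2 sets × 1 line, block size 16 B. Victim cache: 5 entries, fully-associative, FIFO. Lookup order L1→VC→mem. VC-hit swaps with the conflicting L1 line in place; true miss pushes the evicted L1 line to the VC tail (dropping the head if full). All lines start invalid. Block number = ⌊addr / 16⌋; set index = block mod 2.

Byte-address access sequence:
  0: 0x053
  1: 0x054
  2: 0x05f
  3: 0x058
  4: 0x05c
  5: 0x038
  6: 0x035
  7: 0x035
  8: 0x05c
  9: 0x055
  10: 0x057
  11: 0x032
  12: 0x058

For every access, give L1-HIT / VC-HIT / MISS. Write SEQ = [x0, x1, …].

SEQ = [MISS, L1-HIT, L1-HIT, L1-HIT, L1-HIT, MISS, L1-HIT, L1-HIT, VC-HIT, L1-HIT, L1-HIT, VC-HIT, VC-HIT]

#0 0x53→b5/s1 MISS; vc=[]
#1 0x54→b5/s1 L1-HIT; vc=[]
#2 0x5f→b5/s1 L1-HIT; vc=[]
#3 0x58→b5/s1 L1-HIT; vc=[]
#4 0x5c→b5/s1 L1-HIT; vc=[]
#5 0x38→b3/s1 MISS; vc=[5]
#6 0x35→b3/s1 L1-HIT; vc=[5]
#7 0x35→b3/s1 L1-HIT; vc=[5]
#8 0x5c→b5/s1 VC-HIT; vc=[3]
#9 0x55→b5/s1 L1-HIT; vc=[3]
#10 0x57→b5/s1 L1-HIT; vc=[3]
#11 0x32→b3/s1 VC-HIT; vc=[5]
#12 0x58→b5/s1 VC-HIT; vc=[3]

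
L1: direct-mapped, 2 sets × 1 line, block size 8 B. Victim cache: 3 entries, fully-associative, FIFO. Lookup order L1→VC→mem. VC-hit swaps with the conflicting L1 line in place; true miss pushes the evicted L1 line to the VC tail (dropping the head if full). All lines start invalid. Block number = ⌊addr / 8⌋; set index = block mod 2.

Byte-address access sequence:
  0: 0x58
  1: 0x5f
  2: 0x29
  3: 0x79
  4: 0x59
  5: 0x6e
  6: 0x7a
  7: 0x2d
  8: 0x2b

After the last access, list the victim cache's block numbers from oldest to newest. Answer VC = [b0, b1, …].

VC = [13, 15, 11]

  [0] addr=0x58 blk=11 s=1: MISS | VC []
  [1] addr=0x5f blk=11 s=1: L1-HIT | VC []
  [2] addr=0x29 blk=5 s=1: MISS | VC [11]
  [3] addr=0x79 blk=15 s=1: MISS | VC [11, 5]
  [4] addr=0x59 blk=11 s=1: VC-HIT | VC [15, 5]
  [5] addr=0x6e blk=13 s=1: MISS | VC [15, 5, 11]
  [6] addr=0x7a blk=15 s=1: VC-HIT | VC [13, 5, 11]
  [7] addr=0x2d blk=5 s=1: VC-HIT | VC [13, 15, 11]
  [8] addr=0x2b blk=5 s=1: L1-HIT | VC [13, 15, 11]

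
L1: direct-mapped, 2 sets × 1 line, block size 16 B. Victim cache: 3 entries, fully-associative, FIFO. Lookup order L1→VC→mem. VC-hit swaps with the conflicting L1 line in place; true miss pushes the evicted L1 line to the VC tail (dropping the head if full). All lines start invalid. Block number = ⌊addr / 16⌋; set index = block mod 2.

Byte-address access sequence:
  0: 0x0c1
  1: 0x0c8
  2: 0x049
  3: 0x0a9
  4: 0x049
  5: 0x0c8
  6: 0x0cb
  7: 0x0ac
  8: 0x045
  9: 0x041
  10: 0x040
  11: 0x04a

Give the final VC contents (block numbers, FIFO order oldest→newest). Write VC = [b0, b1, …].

VC = [10, 12]

  [0] addr=0xc1 blk=12 s=0: MISS | VC []
  [1] addr=0xc8 blk=12 s=0: L1-HIT | VC []
  [2] addr=0x49 blk=4 s=0: MISS | VC [12]
  [3] addr=0xa9 blk=10 s=0: MISS | VC [12, 4]
  [4] addr=0x49 blk=4 s=0: VC-HIT | VC [12, 10]
  [5] addr=0xc8 blk=12 s=0: VC-HIT | VC [4, 10]
  [6] addr=0xcb blk=12 s=0: L1-HIT | VC [4, 10]
  [7] addr=0xac blk=10 s=0: VC-HIT | VC [4, 12]
  [8] addr=0x45 blk=4 s=0: VC-HIT | VC [10, 12]
  [9] addr=0x41 blk=4 s=0: L1-HIT | VC [10, 12]
  [10] addr=0x40 blk=4 s=0: L1-HIT | VC [10, 12]
  [11] addr=0x4a blk=4 s=0: L1-HIT | VC [10, 12]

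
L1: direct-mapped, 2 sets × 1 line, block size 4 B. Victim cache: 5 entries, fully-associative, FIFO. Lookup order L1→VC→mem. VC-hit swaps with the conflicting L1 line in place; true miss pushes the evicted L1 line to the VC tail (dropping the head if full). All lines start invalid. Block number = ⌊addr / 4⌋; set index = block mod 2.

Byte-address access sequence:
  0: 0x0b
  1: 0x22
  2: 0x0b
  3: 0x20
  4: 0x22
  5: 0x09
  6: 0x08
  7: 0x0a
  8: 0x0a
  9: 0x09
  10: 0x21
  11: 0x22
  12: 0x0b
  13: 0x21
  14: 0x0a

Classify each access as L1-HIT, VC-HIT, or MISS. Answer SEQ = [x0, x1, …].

SEQ = [MISS, MISS, VC-HIT, VC-HIT, L1-HIT, VC-HIT, L1-HIT, L1-HIT, L1-HIT, L1-HIT, VC-HIT, L1-HIT, VC-HIT, VC-HIT, VC-HIT]

  [0] addr=0xb blk=2 s=0: MISS | VC []
  [1] addr=0x22 blk=8 s=0: MISS | VC [2]
  [2] addr=0xb blk=2 s=0: VC-HIT | VC [8]
  [3] addr=0x20 blk=8 s=0: VC-HIT | VC [2]
  [4] addr=0x22 blk=8 s=0: L1-HIT | VC [2]
  [5] addr=0x9 blk=2 s=0: VC-HIT | VC [8]
  [6] addr=0x8 blk=2 s=0: L1-HIT | VC [8]
  [7] addr=0xa blk=2 s=0: L1-HIT | VC [8]
  [8] addr=0xa blk=2 s=0: L1-HIT | VC [8]
  [9] addr=0x9 blk=2 s=0: L1-HIT | VC [8]
  [10] addr=0x21 blk=8 s=0: VC-HIT | VC [2]
  [11] addr=0x22 blk=8 s=0: L1-HIT | VC [2]
  [12] addr=0xb blk=2 s=0: VC-HIT | VC [8]
  [13] addr=0x21 blk=8 s=0: VC-HIT | VC [2]
  [14] addr=0xa blk=2 s=0: VC-HIT | VC [8]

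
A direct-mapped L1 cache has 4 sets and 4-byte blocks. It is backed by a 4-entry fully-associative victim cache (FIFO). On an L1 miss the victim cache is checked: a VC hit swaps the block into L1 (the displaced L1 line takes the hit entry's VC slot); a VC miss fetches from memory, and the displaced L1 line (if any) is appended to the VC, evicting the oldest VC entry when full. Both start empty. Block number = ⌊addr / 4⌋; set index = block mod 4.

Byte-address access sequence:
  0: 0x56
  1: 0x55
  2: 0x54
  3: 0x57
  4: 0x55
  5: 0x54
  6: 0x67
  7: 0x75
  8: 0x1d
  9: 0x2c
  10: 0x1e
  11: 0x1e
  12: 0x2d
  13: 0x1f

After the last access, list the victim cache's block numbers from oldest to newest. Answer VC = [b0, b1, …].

  [0] addr=0x56 blk=21 s=1: MISS | VC []
  [1] addr=0x55 blk=21 s=1: L1-HIT | VC []
  [2] addr=0x54 blk=21 s=1: L1-HIT | VC []
  [3] addr=0x57 blk=21 s=1: L1-HIT | VC []
  [4] addr=0x55 blk=21 s=1: L1-HIT | VC []
  [5] addr=0x54 blk=21 s=1: L1-HIT | VC []
  [6] addr=0x67 blk=25 s=1: MISS | VC [21]
  [7] addr=0x75 blk=29 s=1: MISS | VC [21, 25]
  [8] addr=0x1d blk=7 s=3: MISS | VC [21, 25]
  [9] addr=0x2c blk=11 s=3: MISS | VC [21, 25, 7]
  [10] addr=0x1e blk=7 s=3: VC-HIT | VC [21, 25, 11]
  [11] addr=0x1e blk=7 s=3: L1-HIT | VC [21, 25, 11]
  [12] addr=0x2d blk=11 s=3: VC-HIT | VC [21, 25, 7]
  [13] addr=0x1f blk=7 s=3: VC-HIT | VC [21, 25, 11]

VC = [21, 25, 11]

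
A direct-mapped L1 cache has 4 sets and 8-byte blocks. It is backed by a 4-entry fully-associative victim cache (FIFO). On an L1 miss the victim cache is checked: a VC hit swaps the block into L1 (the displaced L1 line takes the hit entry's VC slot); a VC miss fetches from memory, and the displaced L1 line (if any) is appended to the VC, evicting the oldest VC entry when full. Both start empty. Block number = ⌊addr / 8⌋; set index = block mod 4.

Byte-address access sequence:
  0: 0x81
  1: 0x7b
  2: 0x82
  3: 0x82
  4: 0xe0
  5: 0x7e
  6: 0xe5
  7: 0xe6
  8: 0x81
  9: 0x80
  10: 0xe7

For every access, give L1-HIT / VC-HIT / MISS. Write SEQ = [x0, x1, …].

SEQ = [MISS, MISS, L1-HIT, L1-HIT, MISS, L1-HIT, L1-HIT, L1-HIT, VC-HIT, L1-HIT, VC-HIT]

0: 0x81 (blk 16, set 0) → MISS  vc=[]
1: 0x7b (blk 15, set 3) → MISS  vc=[]
2: 0x82 (blk 16, set 0) → L1-HIT  vc=[]
3: 0x82 (blk 16, set 0) → L1-HIT  vc=[]
4: 0xe0 (blk 28, set 0) → MISS  vc=[16]
5: 0x7e (blk 15, set 3) → L1-HIT  vc=[16]
6: 0xe5 (blk 28, set 0) → L1-HIT  vc=[16]
7: 0xe6 (blk 28, set 0) → L1-HIT  vc=[16]
8: 0x81 (blk 16, set 0) → VC-HIT  vc=[28]
9: 0x80 (blk 16, set 0) → L1-HIT  vc=[28]
10: 0xe7 (blk 28, set 0) → VC-HIT  vc=[16]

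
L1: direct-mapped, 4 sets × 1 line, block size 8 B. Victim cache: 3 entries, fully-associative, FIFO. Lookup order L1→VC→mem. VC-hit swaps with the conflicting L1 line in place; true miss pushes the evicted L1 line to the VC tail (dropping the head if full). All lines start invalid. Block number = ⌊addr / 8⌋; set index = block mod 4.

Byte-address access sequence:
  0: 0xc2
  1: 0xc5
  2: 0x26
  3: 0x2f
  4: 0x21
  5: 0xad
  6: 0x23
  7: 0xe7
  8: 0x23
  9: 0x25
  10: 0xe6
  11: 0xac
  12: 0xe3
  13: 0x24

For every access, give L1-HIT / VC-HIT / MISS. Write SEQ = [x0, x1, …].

#0 0xc2→b24/s0 MISS; vc=[]
#1 0xc5→b24/s0 L1-HIT; vc=[]
#2 0x26→b4/s0 MISS; vc=[24]
#3 0x2f→b5/s1 MISS; vc=[24]
#4 0x21→b4/s0 L1-HIT; vc=[24]
#5 0xad→b21/s1 MISS; vc=[24,5]
#6 0x23→b4/s0 L1-HIT; vc=[24,5]
#7 0xe7→b28/s0 MISS; vc=[24,5,4]
#8 0x23→b4/s0 VC-HIT; vc=[24,5,28]
#9 0x25→b4/s0 L1-HIT; vc=[24,5,28]
#10 0xe6→b28/s0 VC-HIT; vc=[24,5,4]
#11 0xac→b21/s1 L1-HIT; vc=[24,5,4]
#12 0xe3→b28/s0 L1-HIT; vc=[24,5,4]
#13 0x24→b4/s0 VC-HIT; vc=[24,5,28]

SEQ = [MISS, L1-HIT, MISS, MISS, L1-HIT, MISS, L1-HIT, MISS, VC-HIT, L1-HIT, VC-HIT, L1-HIT, L1-HIT, VC-HIT]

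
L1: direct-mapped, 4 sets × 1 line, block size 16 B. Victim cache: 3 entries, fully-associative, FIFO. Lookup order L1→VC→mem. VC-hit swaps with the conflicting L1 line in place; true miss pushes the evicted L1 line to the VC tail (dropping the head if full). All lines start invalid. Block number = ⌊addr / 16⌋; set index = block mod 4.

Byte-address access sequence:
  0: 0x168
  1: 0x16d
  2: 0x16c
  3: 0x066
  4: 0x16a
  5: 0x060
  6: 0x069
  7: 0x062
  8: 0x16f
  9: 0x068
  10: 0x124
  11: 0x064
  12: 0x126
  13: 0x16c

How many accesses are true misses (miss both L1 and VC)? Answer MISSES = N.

MISSES = 3

  [0] addr=0x168 blk=22 s=2: MISS | VC []
  [1] addr=0x16d blk=22 s=2: L1-HIT | VC []
  [2] addr=0x16c blk=22 s=2: L1-HIT | VC []
  [3] addr=0x66 blk=6 s=2: MISS | VC [22]
  [4] addr=0x16a blk=22 s=2: VC-HIT | VC [6]
  [5] addr=0x60 blk=6 s=2: VC-HIT | VC [22]
  [6] addr=0x69 blk=6 s=2: L1-HIT | VC [22]
  [7] addr=0x62 blk=6 s=2: L1-HIT | VC [22]
  [8] addr=0x16f blk=22 s=2: VC-HIT | VC [6]
  [9] addr=0x68 blk=6 s=2: VC-HIT | VC [22]
  [10] addr=0x124 blk=18 s=2: MISS | VC [22, 6]
  [11] addr=0x64 blk=6 s=2: VC-HIT | VC [22, 18]
  [12] addr=0x126 blk=18 s=2: VC-HIT | VC [22, 6]
  [13] addr=0x16c blk=22 s=2: VC-HIT | VC [18, 6]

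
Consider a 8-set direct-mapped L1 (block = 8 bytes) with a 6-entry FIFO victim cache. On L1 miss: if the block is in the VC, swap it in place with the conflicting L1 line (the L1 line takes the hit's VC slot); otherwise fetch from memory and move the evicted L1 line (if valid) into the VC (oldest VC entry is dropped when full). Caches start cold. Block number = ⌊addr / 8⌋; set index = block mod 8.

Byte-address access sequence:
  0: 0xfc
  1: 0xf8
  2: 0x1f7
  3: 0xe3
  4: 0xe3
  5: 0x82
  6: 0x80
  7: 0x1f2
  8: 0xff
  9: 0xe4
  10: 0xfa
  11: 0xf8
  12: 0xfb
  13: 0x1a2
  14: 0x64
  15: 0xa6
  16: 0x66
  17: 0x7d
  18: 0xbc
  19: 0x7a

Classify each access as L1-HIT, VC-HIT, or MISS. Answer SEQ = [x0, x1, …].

SEQ = [MISS, L1-HIT, MISS, MISS, L1-HIT, MISS, L1-HIT, L1-HIT, L1-HIT, L1-HIT, L1-HIT, L1-HIT, L1-HIT, MISS, MISS, MISS, VC-HIT, MISS, MISS, VC-HIT]

0: 0xfc (blk 31, set 7) → MISS  vc=[]
1: 0xf8 (blk 31, set 7) → L1-HIT  vc=[]
2: 0x1f7 (blk 62, set 6) → MISS  vc=[]
3: 0xe3 (blk 28, set 4) → MISS  vc=[]
4: 0xe3 (blk 28, set 4) → L1-HIT  vc=[]
5: 0x82 (blk 16, set 0) → MISS  vc=[]
6: 0x80 (blk 16, set 0) → L1-HIT  vc=[]
7: 0x1f2 (blk 62, set 6) → L1-HIT  vc=[]
8: 0xff (blk 31, set 7) → L1-HIT  vc=[]
9: 0xe4 (blk 28, set 4) → L1-HIT  vc=[]
10: 0xfa (blk 31, set 7) → L1-HIT  vc=[]
11: 0xf8 (blk 31, set 7) → L1-HIT  vc=[]
12: 0xfb (blk 31, set 7) → L1-HIT  vc=[]
13: 0x1a2 (blk 52, set 4) → MISS  vc=[28]
14: 0x64 (blk 12, set 4) → MISS  vc=[28, 52]
15: 0xa6 (blk 20, set 4) → MISS  vc=[28, 52, 12]
16: 0x66 (blk 12, set 4) → VC-HIT  vc=[28, 52, 20]
17: 0x7d (blk 15, set 7) → MISS  vc=[28, 52, 20, 31]
18: 0xbc (blk 23, set 7) → MISS  vc=[28, 52, 20, 31, 15]
19: 0x7a (blk 15, set 7) → VC-HIT  vc=[28, 52, 20, 31, 23]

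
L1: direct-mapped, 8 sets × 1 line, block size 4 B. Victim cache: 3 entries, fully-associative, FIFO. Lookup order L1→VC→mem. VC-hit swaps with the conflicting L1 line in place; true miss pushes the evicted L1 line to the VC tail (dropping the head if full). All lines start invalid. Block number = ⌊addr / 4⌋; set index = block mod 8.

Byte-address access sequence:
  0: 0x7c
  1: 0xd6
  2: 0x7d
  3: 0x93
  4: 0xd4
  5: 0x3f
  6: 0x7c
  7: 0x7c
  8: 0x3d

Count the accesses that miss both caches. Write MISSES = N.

MISSES = 4

#0 0x7c→b31/s7 MISS; vc=[]
#1 0xd6→b53/s5 MISS; vc=[]
#2 0x7d→b31/s7 L1-HIT; vc=[]
#3 0x93→b36/s4 MISS; vc=[]
#4 0xd4→b53/s5 L1-HIT; vc=[]
#5 0x3f→b15/s7 MISS; vc=[31]
#6 0x7c→b31/s7 VC-HIT; vc=[15]
#7 0x7c→b31/s7 L1-HIT; vc=[15]
#8 0x3d→b15/s7 VC-HIT; vc=[31]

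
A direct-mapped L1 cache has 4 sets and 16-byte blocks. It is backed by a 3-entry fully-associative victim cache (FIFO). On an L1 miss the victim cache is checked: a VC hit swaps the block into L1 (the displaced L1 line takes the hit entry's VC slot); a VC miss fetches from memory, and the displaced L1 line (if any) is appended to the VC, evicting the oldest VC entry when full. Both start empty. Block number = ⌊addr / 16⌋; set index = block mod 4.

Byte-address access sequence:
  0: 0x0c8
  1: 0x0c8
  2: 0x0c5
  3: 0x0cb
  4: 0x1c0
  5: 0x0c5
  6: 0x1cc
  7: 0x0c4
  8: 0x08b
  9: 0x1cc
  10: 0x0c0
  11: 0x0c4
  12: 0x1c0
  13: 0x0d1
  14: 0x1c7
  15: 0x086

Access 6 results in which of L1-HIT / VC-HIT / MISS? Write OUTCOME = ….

  [0] addr=0xc8 blk=12 s=0: MISS | VC []
  [1] addr=0xc8 blk=12 s=0: L1-HIT | VC []
  [2] addr=0xc5 blk=12 s=0: L1-HIT | VC []
  [3] addr=0xcb blk=12 s=0: L1-HIT | VC []
  [4] addr=0x1c0 blk=28 s=0: MISS | VC [12]
  [5] addr=0xc5 blk=12 s=0: VC-HIT | VC [28]
  [6] addr=0x1cc blk=28 s=0: VC-HIT | VC [12]
  [7] addr=0xc4 blk=12 s=0: VC-HIT | VC [28]
  [8] addr=0x8b blk=8 s=0: MISS | VC [28, 12]
  [9] addr=0x1cc blk=28 s=0: VC-HIT | VC [8, 12]
  [10] addr=0xc0 blk=12 s=0: VC-HIT | VC [8, 28]
  [11] addr=0xc4 blk=12 s=0: L1-HIT | VC [8, 28]
  [12] addr=0x1c0 blk=28 s=0: VC-HIT | VC [8, 12]
  [13] addr=0xd1 blk=13 s=1: MISS | VC [8, 12]
  [14] addr=0x1c7 blk=28 s=0: L1-HIT | VC [8, 12]
  [15] addr=0x86 blk=8 s=0: VC-HIT | VC [28, 12]

OUTCOME = VC-HIT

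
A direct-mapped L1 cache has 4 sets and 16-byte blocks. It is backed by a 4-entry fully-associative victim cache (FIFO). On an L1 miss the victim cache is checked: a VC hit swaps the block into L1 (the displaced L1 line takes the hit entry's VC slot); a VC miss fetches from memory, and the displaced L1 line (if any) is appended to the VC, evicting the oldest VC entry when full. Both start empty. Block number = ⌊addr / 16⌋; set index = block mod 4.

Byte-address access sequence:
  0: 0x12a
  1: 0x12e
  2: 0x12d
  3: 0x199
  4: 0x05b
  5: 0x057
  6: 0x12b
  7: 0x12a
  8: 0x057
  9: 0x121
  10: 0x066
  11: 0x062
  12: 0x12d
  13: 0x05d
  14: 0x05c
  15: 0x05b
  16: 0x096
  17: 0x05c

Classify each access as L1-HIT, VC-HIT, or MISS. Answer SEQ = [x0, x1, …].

  [0] addr=0x12a blk=18 s=2: MISS | VC []
  [1] addr=0x12e blk=18 s=2: L1-HIT | VC []
  [2] addr=0x12d blk=18 s=2: L1-HIT | VC []
  [3] addr=0x199 blk=25 s=1: MISS | VC []
  [4] addr=0x5b blk=5 s=1: MISS | VC [25]
  [5] addr=0x57 blk=5 s=1: L1-HIT | VC [25]
  [6] addr=0x12b blk=18 s=2: L1-HIT | VC [25]
  [7] addr=0x12a blk=18 s=2: L1-HIT | VC [25]
  [8] addr=0x57 blk=5 s=1: L1-HIT | VC [25]
  [9] addr=0x121 blk=18 s=2: L1-HIT | VC [25]
  [10] addr=0x66 blk=6 s=2: MISS | VC [25, 18]
  [11] addr=0x62 blk=6 s=2: L1-HIT | VC [25, 18]
  [12] addr=0x12d blk=18 s=2: VC-HIT | VC [25, 6]
  [13] addr=0x5d blk=5 s=1: L1-HIT | VC [25, 6]
  [14] addr=0x5c blk=5 s=1: L1-HIT | VC [25, 6]
  [15] addr=0x5b blk=5 s=1: L1-HIT | VC [25, 6]
  [16] addr=0x96 blk=9 s=1: MISS | VC [25, 6, 5]
  [17] addr=0x5c blk=5 s=1: VC-HIT | VC [25, 6, 9]

SEQ = [MISS, L1-HIT, L1-HIT, MISS, MISS, L1-HIT, L1-HIT, L1-HIT, L1-HIT, L1-HIT, MISS, L1-HIT, VC-HIT, L1-HIT, L1-HIT, L1-HIT, MISS, VC-HIT]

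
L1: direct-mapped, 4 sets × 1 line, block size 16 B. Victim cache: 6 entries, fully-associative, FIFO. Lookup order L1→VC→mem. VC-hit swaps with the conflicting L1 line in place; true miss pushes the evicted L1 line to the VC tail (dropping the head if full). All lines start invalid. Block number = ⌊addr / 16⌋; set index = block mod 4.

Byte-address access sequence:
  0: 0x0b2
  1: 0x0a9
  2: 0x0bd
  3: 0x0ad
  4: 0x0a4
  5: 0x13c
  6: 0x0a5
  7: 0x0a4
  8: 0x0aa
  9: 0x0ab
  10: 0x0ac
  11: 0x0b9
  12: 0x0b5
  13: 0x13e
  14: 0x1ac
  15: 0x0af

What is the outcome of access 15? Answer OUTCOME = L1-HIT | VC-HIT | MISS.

OUTCOME = VC-HIT

#0 0xb2→b11/s3 MISS; vc=[]
#1 0xa9→b10/s2 MISS; vc=[]
#2 0xbd→b11/s3 L1-HIT; vc=[]
#3 0xad→b10/s2 L1-HIT; vc=[]
#4 0xa4→b10/s2 L1-HIT; vc=[]
#5 0x13c→b19/s3 MISS; vc=[11]
#6 0xa5→b10/s2 L1-HIT; vc=[11]
#7 0xa4→b10/s2 L1-HIT; vc=[11]
#8 0xaa→b10/s2 L1-HIT; vc=[11]
#9 0xab→b10/s2 L1-HIT; vc=[11]
#10 0xac→b10/s2 L1-HIT; vc=[11]
#11 0xb9→b11/s3 VC-HIT; vc=[19]
#12 0xb5→b11/s3 L1-HIT; vc=[19]
#13 0x13e→b19/s3 VC-HIT; vc=[11]
#14 0x1ac→b26/s2 MISS; vc=[11,10]
#15 0xaf→b10/s2 VC-HIT; vc=[11,26]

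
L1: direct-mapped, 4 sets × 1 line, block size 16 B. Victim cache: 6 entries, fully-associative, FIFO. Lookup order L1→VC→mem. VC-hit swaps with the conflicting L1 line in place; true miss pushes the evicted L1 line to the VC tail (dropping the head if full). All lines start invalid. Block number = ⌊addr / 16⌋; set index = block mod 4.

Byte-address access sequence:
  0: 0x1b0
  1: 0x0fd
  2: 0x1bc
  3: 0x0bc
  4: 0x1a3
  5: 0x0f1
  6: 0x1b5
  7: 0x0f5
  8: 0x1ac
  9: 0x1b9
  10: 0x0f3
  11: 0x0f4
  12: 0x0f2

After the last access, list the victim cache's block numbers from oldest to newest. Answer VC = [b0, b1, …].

VC = [11, 27]

#0 0x1b0→b27/s3 MISS; vc=[]
#1 0xfd→b15/s3 MISS; vc=[27]
#2 0x1bc→b27/s3 VC-HIT; vc=[15]
#3 0xbc→b11/s3 MISS; vc=[15,27]
#4 0x1a3→b26/s2 MISS; vc=[15,27]
#5 0xf1→b15/s3 VC-HIT; vc=[11,27]
#6 0x1b5→b27/s3 VC-HIT; vc=[11,15]
#7 0xf5→b15/s3 VC-HIT; vc=[11,27]
#8 0x1ac→b26/s2 L1-HIT; vc=[11,27]
#9 0x1b9→b27/s3 VC-HIT; vc=[11,15]
#10 0xf3→b15/s3 VC-HIT; vc=[11,27]
#11 0xf4→b15/s3 L1-HIT; vc=[11,27]
#12 0xf2→b15/s3 L1-HIT; vc=[11,27]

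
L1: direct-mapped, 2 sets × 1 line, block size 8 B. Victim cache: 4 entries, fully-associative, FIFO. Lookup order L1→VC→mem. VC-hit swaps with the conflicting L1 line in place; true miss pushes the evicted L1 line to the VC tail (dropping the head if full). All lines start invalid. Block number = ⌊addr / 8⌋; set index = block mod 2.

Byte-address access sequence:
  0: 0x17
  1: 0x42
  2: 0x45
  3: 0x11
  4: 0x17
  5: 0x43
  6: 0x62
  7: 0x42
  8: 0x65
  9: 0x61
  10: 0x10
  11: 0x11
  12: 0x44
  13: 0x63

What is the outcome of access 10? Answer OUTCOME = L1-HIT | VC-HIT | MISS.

OUTCOME = VC-HIT

#0 0x17→b2/s0 MISS; vc=[]
#1 0x42→b8/s0 MISS; vc=[2]
#2 0x45→b8/s0 L1-HIT; vc=[2]
#3 0x11→b2/s0 VC-HIT; vc=[8]
#4 0x17→b2/s0 L1-HIT; vc=[8]
#5 0x43→b8/s0 VC-HIT; vc=[2]
#6 0x62→b12/s0 MISS; vc=[2,8]
#7 0x42→b8/s0 VC-HIT; vc=[2,12]
#8 0x65→b12/s0 VC-HIT; vc=[2,8]
#9 0x61→b12/s0 L1-HIT; vc=[2,8]
#10 0x10→b2/s0 VC-HIT; vc=[12,8]
#11 0x11→b2/s0 L1-HIT; vc=[12,8]
#12 0x44→b8/s0 VC-HIT; vc=[12,2]
#13 0x63→b12/s0 VC-HIT; vc=[8,2]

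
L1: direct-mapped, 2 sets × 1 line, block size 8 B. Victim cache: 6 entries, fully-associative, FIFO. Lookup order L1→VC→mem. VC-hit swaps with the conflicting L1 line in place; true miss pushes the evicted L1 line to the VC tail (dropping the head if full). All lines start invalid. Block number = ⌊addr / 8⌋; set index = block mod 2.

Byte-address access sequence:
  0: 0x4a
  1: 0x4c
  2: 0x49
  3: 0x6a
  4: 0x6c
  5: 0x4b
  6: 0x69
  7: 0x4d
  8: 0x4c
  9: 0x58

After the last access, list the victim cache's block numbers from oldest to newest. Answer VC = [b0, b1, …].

0: 0x4a (blk 9, set 1) → MISS  vc=[]
1: 0x4c (blk 9, set 1) → L1-HIT  vc=[]
2: 0x49 (blk 9, set 1) → L1-HIT  vc=[]
3: 0x6a (blk 13, set 1) → MISS  vc=[9]
4: 0x6c (blk 13, set 1) → L1-HIT  vc=[9]
5: 0x4b (blk 9, set 1) → VC-HIT  vc=[13]
6: 0x69 (blk 13, set 1) → VC-HIT  vc=[9]
7: 0x4d (blk 9, set 1) → VC-HIT  vc=[13]
8: 0x4c (blk 9, set 1) → L1-HIT  vc=[13]
9: 0x58 (blk 11, set 1) → MISS  vc=[13, 9]

VC = [13, 9]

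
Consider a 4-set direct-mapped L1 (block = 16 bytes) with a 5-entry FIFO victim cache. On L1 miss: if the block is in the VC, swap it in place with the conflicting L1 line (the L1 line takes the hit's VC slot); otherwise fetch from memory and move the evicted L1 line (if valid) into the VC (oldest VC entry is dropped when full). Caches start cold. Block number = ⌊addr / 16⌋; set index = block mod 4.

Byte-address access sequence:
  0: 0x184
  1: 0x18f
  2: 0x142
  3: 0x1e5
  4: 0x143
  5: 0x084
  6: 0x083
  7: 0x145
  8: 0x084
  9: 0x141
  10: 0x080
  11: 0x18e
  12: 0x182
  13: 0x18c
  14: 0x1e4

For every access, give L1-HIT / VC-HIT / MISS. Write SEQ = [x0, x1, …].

SEQ = [MISS, L1-HIT, MISS, MISS, L1-HIT, MISS, L1-HIT, VC-HIT, VC-HIT, VC-HIT, VC-HIT, VC-HIT, L1-HIT, L1-HIT, L1-HIT]

  [0] addr=0x184 blk=24 s=0: MISS | VC []
  [1] addr=0x18f blk=24 s=0: L1-HIT | VC []
  [2] addr=0x142 blk=20 s=0: MISS | VC [24]
  [3] addr=0x1e5 blk=30 s=2: MISS | VC [24]
  [4] addr=0x143 blk=20 s=0: L1-HIT | VC [24]
  [5] addr=0x84 blk=8 s=0: MISS | VC [24, 20]
  [6] addr=0x83 blk=8 s=0: L1-HIT | VC [24, 20]
  [7] addr=0x145 blk=20 s=0: VC-HIT | VC [24, 8]
  [8] addr=0x84 blk=8 s=0: VC-HIT | VC [24, 20]
  [9] addr=0x141 blk=20 s=0: VC-HIT | VC [24, 8]
  [10] addr=0x80 blk=8 s=0: VC-HIT | VC [24, 20]
  [11] addr=0x18e blk=24 s=0: VC-HIT | VC [8, 20]
  [12] addr=0x182 blk=24 s=0: L1-HIT | VC [8, 20]
  [13] addr=0x18c blk=24 s=0: L1-HIT | VC [8, 20]
  [14] addr=0x1e4 blk=30 s=2: L1-HIT | VC [8, 20]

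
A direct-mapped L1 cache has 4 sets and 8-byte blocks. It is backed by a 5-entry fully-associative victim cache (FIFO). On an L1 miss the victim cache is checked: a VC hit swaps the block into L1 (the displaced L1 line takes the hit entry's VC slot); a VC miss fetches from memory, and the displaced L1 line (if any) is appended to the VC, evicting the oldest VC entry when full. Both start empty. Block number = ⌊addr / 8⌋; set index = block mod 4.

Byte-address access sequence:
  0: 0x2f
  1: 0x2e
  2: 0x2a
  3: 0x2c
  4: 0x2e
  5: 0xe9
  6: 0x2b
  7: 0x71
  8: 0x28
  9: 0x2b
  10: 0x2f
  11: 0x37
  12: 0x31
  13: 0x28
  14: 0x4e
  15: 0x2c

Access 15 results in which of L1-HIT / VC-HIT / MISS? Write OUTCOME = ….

#0 0x2f→b5/s1 MISS; vc=[]
#1 0x2e→b5/s1 L1-HIT; vc=[]
#2 0x2a→b5/s1 L1-HIT; vc=[]
#3 0x2c→b5/s1 L1-HIT; vc=[]
#4 0x2e→b5/s1 L1-HIT; vc=[]
#5 0xe9→b29/s1 MISS; vc=[5]
#6 0x2b→b5/s1 VC-HIT; vc=[29]
#7 0x71→b14/s2 MISS; vc=[29]
#8 0x28→b5/s1 L1-HIT; vc=[29]
#9 0x2b→b5/s1 L1-HIT; vc=[29]
#10 0x2f→b5/s1 L1-HIT; vc=[29]
#11 0x37→b6/s2 MISS; vc=[29,14]
#12 0x31→b6/s2 L1-HIT; vc=[29,14]
#13 0x28→b5/s1 L1-HIT; vc=[29,14]
#14 0x4e→b9/s1 MISS; vc=[29,14,5]
#15 0x2c→b5/s1 VC-HIT; vc=[29,14,9]

OUTCOME = VC-HIT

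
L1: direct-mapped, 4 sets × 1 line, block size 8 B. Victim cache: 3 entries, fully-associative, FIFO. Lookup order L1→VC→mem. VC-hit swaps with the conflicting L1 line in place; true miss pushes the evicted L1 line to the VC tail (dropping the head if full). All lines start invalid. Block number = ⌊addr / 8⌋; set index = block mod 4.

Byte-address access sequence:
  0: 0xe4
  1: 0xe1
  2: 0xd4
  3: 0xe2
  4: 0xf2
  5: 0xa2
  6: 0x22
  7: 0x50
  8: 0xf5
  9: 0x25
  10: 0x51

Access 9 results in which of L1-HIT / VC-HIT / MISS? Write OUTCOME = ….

OUTCOME = L1-HIT

0: 0xe4 (blk 28, set 0) → MISS  vc=[]
1: 0xe1 (blk 28, set 0) → L1-HIT  vc=[]
2: 0xd4 (blk 26, set 2) → MISS  vc=[]
3: 0xe2 (blk 28, set 0) → L1-HIT  vc=[]
4: 0xf2 (blk 30, set 2) → MISS  vc=[26]
5: 0xa2 (blk 20, set 0) → MISS  vc=[26, 28]
6: 0x22 (blk 4, set 0) → MISS  vc=[26, 28, 20]
7: 0x50 (blk 10, set 2) → MISS  vc=[28, 20, 30]
8: 0xf5 (blk 30, set 2) → VC-HIT  vc=[28, 20, 10]
9: 0x25 (blk 4, set 0) → L1-HIT  vc=[28, 20, 10]
10: 0x51 (blk 10, set 2) → VC-HIT  vc=[28, 20, 30]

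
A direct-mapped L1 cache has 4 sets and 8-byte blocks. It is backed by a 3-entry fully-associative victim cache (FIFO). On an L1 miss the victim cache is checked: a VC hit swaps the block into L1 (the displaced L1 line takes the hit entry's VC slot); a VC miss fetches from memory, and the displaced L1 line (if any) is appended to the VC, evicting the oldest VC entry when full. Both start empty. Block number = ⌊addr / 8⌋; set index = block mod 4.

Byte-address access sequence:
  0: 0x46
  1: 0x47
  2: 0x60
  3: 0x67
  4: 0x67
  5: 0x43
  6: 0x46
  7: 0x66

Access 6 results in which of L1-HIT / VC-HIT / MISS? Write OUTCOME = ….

#0 0x46→b8/s0 MISS; vc=[]
#1 0x47→b8/s0 L1-HIT; vc=[]
#2 0x60→b12/s0 MISS; vc=[8]
#3 0x67→b12/s0 L1-HIT; vc=[8]
#4 0x67→b12/s0 L1-HIT; vc=[8]
#5 0x43→b8/s0 VC-HIT; vc=[12]
#6 0x46→b8/s0 L1-HIT; vc=[12]
#7 0x66→b12/s0 VC-HIT; vc=[8]

OUTCOME = L1-HIT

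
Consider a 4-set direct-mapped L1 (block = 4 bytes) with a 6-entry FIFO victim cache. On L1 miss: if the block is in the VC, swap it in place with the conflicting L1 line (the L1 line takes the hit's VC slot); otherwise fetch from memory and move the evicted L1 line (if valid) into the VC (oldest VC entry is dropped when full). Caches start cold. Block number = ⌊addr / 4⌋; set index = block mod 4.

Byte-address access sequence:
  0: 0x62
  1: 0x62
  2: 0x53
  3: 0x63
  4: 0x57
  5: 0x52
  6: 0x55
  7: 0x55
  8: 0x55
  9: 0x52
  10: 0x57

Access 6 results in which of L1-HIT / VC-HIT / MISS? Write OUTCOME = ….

0: 0x62 (blk 24, set 0) → MISS  vc=[]
1: 0x62 (blk 24, set 0) → L1-HIT  vc=[]
2: 0x53 (blk 20, set 0) → MISS  vc=[24]
3: 0x63 (blk 24, set 0) → VC-HIT  vc=[20]
4: 0x57 (blk 21, set 1) → MISS  vc=[20]
5: 0x52 (blk 20, set 0) → VC-HIT  vc=[24]
6: 0x55 (blk 21, set 1) → L1-HIT  vc=[24]
7: 0x55 (blk 21, set 1) → L1-HIT  vc=[24]
8: 0x55 (blk 21, set 1) → L1-HIT  vc=[24]
9: 0x52 (blk 20, set 0) → L1-HIT  vc=[24]
10: 0x57 (blk 21, set 1) → L1-HIT  vc=[24]

OUTCOME = L1-HIT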